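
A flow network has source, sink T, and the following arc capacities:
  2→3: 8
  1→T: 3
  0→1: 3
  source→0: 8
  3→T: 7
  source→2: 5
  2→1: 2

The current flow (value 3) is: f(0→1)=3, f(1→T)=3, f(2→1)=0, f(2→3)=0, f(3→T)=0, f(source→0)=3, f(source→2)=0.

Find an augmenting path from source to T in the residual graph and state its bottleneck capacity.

source→2→3→T, bottleneck 5

Residual along source→2→3→T: source→2: 5, 2→3: 8, 3→T: 7.
Bottleneck = min = 5.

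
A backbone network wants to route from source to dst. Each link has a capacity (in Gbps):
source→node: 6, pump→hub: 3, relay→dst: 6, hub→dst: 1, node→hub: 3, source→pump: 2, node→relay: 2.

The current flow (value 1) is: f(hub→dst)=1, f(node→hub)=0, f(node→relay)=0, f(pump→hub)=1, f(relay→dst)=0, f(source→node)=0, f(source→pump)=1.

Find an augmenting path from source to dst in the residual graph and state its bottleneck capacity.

source→node→relay→dst, bottleneck 2

Residual along source→node→relay→dst: source→node: 6, node→relay: 2, relay→dst: 6.
Bottleneck = min = 2.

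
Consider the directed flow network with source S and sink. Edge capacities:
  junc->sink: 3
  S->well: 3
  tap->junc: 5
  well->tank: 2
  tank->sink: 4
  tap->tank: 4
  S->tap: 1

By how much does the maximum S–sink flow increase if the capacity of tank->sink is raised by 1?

0

Original max flow = 3.
Edge tank->sink does not cross the min cut (source side {S, well}), so extra capacity there cannot help.
New max flow = 3. Increase = 0.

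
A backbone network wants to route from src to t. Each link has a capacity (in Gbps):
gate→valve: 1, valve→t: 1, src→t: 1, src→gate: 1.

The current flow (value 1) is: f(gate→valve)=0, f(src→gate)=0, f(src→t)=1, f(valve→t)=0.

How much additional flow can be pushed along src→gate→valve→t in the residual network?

1

Residual capacities along the path: src→gate: 1, gate→valve: 1, valve→t: 1.
Minimum is 1.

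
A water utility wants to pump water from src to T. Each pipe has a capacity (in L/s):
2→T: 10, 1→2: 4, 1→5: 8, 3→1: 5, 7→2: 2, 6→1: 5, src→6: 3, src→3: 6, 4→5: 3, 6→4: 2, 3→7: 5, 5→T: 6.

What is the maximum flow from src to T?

9

Augment src→3→7→2→T: bottleneck 2. Total 2.
Augment src→3→1→2→T: bottleneck 4. Total 6.
Augment src→6→1→5→T: bottleneck 3. Total 9.
No augmenting path remains in the residual graph.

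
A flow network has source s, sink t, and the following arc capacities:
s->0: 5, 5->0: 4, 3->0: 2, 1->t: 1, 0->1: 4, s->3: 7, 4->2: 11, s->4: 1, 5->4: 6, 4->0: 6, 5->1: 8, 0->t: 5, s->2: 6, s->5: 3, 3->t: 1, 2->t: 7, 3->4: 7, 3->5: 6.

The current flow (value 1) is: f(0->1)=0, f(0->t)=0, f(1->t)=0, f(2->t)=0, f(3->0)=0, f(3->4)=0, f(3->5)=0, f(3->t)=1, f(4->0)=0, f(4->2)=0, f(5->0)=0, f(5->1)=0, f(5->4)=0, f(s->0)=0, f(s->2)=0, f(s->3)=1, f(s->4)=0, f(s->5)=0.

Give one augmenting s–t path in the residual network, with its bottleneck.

Residual along s->0->t: s->0: 5, 0->t: 5.
Bottleneck = min = 5.

s->0->t, bottleneck 5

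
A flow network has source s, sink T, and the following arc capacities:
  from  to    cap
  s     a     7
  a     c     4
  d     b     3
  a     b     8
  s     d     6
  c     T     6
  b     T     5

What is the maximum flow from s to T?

Augment s→d→b→T: bottleneck 3. Total 3.
Augment s→a→b→T: bottleneck 2. Total 5.
Augment s→a→c→T: bottleneck 4. Total 9.
No augmenting path remains in the residual graph.

9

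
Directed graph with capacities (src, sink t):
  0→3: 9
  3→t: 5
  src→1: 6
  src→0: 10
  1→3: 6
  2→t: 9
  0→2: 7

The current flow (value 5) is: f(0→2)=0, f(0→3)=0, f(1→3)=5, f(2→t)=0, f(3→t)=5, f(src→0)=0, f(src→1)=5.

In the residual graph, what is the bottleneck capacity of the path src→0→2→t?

7

Residual capacities along the path: src→0: 10, 0→2: 7, 2→t: 9.
Minimum is 7.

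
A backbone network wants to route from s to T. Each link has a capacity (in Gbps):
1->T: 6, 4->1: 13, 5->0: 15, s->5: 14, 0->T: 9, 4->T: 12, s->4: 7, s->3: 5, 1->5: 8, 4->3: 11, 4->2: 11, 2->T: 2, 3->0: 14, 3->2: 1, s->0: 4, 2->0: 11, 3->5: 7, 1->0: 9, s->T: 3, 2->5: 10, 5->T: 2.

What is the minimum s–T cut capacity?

22

Max flow = 22 (via 7 augmenting paths).
In the residual at optimum, the set reachable from s is {0, 3, 5, s}.
Cut edges: s->4 (cap 7), s->T (cap 3), 3->2 (cap 1), 5->T (cap 2), 0->T (cap 9). Sum = 22.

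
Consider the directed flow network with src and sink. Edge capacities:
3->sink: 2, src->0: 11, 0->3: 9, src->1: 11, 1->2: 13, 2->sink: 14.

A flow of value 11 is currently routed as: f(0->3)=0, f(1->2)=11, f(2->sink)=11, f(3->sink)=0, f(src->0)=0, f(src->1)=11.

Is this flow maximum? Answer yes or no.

Residual path src->0->3->sink has bottleneck 2 > 0.
Pushing 2 along it raises the flow to 13, so the given flow is not maximum.

No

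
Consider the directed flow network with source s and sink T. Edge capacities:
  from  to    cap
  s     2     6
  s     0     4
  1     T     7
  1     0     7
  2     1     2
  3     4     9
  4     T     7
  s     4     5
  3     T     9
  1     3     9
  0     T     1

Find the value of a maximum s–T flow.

8

Augment s→0→T: bottleneck 1. Total 1.
Augment s→4→T: bottleneck 5. Total 6.
Augment s→2→1→T: bottleneck 2. Total 8.
No augmenting path remains in the residual graph.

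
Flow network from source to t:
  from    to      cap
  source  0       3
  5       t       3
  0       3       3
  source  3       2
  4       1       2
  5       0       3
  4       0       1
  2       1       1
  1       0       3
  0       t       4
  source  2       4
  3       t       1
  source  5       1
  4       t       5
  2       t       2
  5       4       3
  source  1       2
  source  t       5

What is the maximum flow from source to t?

Augment source→t: bottleneck 5. Total 5.
Augment source→5→t: bottleneck 1. Total 6.
Augment source→2→t: bottleneck 2. Total 8.
Augment source→0→t: bottleneck 3. Total 11.
Augment source→3→t: bottleneck 1. Total 12.
Augment source→1→0→t: bottleneck 1. Total 13.
No augmenting path remains in the residual graph.

13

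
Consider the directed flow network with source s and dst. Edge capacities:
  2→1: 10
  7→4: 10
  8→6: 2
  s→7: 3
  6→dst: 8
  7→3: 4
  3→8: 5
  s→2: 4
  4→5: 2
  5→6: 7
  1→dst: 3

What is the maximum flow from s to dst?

6

Augment s→2→1→dst: bottleneck 3. Total 3.
Augment s→7→4→5→6→dst: bottleneck 2. Total 5.
Augment s→7→3→8→6→dst: bottleneck 1. Total 6.
No augmenting path remains in the residual graph.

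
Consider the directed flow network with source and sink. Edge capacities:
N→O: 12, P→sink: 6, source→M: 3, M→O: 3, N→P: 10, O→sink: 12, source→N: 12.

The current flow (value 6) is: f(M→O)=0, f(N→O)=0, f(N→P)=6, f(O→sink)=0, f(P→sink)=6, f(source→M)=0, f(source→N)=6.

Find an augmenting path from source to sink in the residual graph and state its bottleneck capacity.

Residual along source→N→O→sink: source→N: 6, N→O: 12, O→sink: 12.
Bottleneck = min = 6.

source→N→O→sink, bottleneck 6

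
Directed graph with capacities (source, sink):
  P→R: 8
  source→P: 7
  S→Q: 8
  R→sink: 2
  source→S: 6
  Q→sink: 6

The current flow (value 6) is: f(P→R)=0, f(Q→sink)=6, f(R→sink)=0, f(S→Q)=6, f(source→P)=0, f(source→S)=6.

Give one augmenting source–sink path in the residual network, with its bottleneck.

Residual along source→P→R→sink: source→P: 7, P→R: 8, R→sink: 2.
Bottleneck = min = 2.

source→P→R→sink, bottleneck 2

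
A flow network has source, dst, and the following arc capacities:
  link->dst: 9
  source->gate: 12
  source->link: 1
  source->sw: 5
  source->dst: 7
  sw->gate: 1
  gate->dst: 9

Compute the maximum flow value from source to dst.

Augment source->dst: bottleneck 7. Total 7.
Augment source->gate->dst: bottleneck 9. Total 16.
Augment source->link->dst: bottleneck 1. Total 17.
No augmenting path remains in the residual graph.

17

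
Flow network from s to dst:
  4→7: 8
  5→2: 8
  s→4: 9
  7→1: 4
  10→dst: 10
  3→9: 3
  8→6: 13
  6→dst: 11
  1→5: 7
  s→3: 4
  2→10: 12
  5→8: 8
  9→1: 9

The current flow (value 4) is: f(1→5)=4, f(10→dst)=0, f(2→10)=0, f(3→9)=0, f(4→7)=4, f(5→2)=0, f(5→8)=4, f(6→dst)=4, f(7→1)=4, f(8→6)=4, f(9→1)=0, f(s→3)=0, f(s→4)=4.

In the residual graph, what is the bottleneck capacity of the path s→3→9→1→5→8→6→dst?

Residual capacities along the path: s→3: 4, 3→9: 3, 9→1: 9, 1→5: 3, 5→8: 4, 8→6: 9, 6→dst: 7.
Minimum is 3.

3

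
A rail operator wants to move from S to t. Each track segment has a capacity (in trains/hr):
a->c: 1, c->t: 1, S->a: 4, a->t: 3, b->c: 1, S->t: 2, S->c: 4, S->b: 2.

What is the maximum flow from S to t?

6

Augment S->t: bottleneck 2. Total 2.
Augment S->a->t: bottleneck 3. Total 5.
Augment S->c->t: bottleneck 1. Total 6.
No augmenting path remains in the residual graph.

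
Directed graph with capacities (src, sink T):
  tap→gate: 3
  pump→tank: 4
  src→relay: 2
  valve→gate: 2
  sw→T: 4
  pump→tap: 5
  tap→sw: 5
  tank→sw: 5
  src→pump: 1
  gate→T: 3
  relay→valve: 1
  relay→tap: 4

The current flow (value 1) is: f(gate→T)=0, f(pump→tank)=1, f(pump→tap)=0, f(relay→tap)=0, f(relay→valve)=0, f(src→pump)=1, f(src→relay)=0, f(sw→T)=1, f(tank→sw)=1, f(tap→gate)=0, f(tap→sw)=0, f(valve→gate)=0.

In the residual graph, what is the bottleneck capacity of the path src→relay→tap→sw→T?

2

Residual capacities along the path: src→relay: 2, relay→tap: 4, tap→sw: 5, sw→T: 3.
Minimum is 2.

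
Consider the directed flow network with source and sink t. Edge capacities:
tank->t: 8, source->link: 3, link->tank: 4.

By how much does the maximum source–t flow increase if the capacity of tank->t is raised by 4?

Original max flow = 3.
Edge tank->t does not cross the min cut (source side {source}), so extra capacity there cannot help.
New max flow = 3. Increase = 0.

0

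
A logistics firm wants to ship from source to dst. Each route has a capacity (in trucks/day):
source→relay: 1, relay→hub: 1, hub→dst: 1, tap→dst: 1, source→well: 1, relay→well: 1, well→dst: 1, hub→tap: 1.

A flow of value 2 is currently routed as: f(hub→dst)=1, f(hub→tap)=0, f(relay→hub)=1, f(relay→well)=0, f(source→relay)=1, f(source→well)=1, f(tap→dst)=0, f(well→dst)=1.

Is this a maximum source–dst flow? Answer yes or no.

Residual reachable from source: {source}; dst is not reachable.
Saturated cut: source→relay, source→well with total capacity 2 = current flow value. Flow is maximum.

Yes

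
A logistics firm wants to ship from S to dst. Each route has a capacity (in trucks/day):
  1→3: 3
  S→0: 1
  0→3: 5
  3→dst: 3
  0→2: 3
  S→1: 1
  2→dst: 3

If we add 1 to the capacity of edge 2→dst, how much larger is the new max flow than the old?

0

Original max flow = 2.
Edge 2→dst does not cross the min cut (source side {S}), so extra capacity there cannot help.
New max flow = 2. Increase = 0.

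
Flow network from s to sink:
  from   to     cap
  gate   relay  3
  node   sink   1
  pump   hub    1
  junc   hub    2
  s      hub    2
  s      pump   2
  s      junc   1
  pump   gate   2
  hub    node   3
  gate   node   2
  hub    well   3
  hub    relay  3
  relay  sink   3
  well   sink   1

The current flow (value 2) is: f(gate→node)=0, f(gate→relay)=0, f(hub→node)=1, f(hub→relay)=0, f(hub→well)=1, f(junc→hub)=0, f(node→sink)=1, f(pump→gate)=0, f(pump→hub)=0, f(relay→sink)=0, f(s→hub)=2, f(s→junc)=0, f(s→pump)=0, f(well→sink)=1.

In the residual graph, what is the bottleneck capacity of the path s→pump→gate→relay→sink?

Residual capacities along the path: s→pump: 2, pump→gate: 2, gate→relay: 3, relay→sink: 3.
Minimum is 2.

2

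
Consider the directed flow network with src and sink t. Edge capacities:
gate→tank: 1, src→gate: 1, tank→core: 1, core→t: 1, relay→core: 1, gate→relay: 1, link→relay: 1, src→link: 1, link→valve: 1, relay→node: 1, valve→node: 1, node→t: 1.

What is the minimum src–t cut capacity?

2

Max flow = 2 (via 2 augmenting paths).
In the residual at optimum, the set reachable from src is {src}.
Cut edges: src→link (cap 1), src→gate (cap 1). Sum = 2.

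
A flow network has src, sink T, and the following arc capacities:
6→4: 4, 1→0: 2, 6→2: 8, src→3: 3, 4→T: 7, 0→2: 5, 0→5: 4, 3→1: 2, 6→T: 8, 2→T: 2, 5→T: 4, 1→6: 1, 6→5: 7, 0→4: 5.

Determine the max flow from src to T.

2

Augment src→3→1→6→T: bottleneck 1. Total 1.
Augment src→3→1→0→2→T: bottleneck 1. Total 2.
No augmenting path remains in the residual graph.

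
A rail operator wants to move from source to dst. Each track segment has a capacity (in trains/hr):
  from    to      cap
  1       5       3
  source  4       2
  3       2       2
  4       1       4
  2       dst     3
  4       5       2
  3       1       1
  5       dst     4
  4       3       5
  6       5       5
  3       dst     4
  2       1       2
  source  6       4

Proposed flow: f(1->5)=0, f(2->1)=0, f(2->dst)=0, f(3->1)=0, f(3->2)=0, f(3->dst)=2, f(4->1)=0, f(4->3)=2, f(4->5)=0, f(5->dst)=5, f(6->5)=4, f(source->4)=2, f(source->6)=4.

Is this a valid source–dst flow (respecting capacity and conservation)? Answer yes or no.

Capacity violated on 5->dst: flow 5 > capacity 4.

No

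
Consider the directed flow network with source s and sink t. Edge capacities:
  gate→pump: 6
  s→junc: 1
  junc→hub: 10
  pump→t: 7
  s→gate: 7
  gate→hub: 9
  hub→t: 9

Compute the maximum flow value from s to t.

8

Augment s→junc→hub→t: bottleneck 1. Total 1.
Augment s→gate→hub→t: bottleneck 7. Total 8.
No augmenting path remains in the residual graph.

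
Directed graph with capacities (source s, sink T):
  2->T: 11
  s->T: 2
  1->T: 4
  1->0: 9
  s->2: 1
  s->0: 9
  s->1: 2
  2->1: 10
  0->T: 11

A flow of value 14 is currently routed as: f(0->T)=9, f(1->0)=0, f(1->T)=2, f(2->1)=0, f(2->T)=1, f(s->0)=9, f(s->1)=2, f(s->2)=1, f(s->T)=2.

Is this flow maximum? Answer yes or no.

Residual reachable from s: {s}; T is not reachable.
Saturated cut: s->2, s->1, s->0, s->T with total capacity 14 = current flow value. Flow is maximum.

Yes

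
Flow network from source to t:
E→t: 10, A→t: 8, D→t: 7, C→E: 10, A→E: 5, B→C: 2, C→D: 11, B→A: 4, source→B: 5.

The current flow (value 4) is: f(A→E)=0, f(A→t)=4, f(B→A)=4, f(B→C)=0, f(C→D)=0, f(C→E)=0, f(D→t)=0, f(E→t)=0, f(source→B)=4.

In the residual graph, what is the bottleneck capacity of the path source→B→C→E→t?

1

Residual capacities along the path: source→B: 1, B→C: 2, C→E: 10, E→t: 10.
Minimum is 1.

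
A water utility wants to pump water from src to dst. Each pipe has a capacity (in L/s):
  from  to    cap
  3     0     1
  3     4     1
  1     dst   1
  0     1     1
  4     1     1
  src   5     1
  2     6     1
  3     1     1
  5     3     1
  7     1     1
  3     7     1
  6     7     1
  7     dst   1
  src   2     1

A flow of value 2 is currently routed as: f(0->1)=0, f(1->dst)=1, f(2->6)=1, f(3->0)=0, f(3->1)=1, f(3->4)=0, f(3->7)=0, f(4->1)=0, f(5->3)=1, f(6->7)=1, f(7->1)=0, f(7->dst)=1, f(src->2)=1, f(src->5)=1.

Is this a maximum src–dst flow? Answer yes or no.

Residual reachable from src: {src}; dst is not reachable.
Saturated cut: src->2, src->5 with total capacity 2 = current flow value. Flow is maximum.

Yes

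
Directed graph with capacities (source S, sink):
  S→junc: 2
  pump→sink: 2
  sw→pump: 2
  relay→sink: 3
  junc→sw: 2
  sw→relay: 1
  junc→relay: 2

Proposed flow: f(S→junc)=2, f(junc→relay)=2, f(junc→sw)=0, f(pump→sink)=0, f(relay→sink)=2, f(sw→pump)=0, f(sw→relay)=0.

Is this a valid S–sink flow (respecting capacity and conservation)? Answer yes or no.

Every edge has 0 ≤ f(e) ≤ cap(e).
At each intermediate node, inflow equals outflow.

Yes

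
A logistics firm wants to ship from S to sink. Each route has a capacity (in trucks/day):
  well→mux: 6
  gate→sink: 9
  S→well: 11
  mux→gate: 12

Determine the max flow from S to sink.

Augment S→well→mux→gate→sink: bottleneck 6. Total 6.
No augmenting path remains in the residual graph.

6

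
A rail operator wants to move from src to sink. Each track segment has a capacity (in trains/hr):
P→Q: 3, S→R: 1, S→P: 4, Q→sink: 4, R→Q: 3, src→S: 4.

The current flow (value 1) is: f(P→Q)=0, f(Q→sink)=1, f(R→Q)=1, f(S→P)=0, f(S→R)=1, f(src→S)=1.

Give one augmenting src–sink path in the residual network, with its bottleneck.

Residual along src→S→P→Q→sink: src→S: 3, S→P: 4, P→Q: 3, Q→sink: 3.
Bottleneck = min = 3.

src→S→P→Q→sink, bottleneck 3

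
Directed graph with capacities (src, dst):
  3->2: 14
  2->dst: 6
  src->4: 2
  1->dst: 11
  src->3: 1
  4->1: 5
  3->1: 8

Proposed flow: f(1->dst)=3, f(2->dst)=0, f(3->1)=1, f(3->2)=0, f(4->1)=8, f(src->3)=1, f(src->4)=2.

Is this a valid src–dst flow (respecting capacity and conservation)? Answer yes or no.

Capacity violated on 4->1: flow 8 > capacity 5.

No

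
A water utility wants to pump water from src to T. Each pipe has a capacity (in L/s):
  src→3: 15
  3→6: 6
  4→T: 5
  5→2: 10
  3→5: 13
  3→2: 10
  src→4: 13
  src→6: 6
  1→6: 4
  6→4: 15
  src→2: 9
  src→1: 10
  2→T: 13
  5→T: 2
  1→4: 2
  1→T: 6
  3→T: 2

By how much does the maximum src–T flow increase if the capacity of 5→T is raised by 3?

Original max flow = 28.
After raising cap(5→T), augmenting paths through that edge carry 3 more units.
New max flow = 31. Increase = 3.

3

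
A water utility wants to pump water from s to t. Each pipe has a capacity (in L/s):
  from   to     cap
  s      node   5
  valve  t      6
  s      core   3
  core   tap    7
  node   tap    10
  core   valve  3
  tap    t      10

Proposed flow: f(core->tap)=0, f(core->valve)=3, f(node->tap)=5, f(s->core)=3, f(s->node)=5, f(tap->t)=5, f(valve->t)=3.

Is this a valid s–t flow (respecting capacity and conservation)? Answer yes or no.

Every edge has 0 ≤ f(e) ≤ cap(e).
At each intermediate node, inflow equals outflow.

Yes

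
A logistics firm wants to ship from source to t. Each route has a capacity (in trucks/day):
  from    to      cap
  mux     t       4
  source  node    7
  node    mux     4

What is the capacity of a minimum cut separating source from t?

Max flow = 4 (via 1 augmenting path).
In the residual at optimum, the set reachable from source is {node, source}.
Cut edges: node->mux (cap 4). Sum = 4.

4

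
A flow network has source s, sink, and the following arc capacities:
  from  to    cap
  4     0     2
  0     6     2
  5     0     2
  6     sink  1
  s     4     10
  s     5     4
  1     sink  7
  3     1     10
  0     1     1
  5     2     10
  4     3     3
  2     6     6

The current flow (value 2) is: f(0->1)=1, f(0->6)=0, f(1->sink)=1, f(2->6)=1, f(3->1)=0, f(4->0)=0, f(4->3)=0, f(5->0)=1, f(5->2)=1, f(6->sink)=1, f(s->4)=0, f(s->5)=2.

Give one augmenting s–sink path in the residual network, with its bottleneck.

s->4->3->1->sink, bottleneck 3

Residual along s->4->3->1->sink: s->4: 10, 4->3: 3, 3->1: 10, 1->sink: 6.
Bottleneck = min = 3.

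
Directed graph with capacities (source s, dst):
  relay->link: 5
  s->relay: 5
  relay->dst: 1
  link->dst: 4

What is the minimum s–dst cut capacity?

5

Max flow = 5 (via 2 augmenting paths).
In the residual at optimum, the set reachable from s is {s}.
Cut edges: s->relay (cap 5). Sum = 5.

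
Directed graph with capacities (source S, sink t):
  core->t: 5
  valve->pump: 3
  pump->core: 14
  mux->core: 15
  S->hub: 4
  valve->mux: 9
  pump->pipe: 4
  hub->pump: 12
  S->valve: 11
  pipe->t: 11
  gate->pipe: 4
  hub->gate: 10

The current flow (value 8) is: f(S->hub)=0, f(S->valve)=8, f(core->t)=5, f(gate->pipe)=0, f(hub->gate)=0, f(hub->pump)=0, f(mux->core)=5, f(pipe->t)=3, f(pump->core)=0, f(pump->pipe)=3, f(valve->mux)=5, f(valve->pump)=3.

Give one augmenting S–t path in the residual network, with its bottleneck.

Residual along S->hub->pump->pipe->t: S->hub: 4, hub->pump: 12, pump->pipe: 1, pipe->t: 8.
Bottleneck = min = 1.

S->hub->pump->pipe->t, bottleneck 1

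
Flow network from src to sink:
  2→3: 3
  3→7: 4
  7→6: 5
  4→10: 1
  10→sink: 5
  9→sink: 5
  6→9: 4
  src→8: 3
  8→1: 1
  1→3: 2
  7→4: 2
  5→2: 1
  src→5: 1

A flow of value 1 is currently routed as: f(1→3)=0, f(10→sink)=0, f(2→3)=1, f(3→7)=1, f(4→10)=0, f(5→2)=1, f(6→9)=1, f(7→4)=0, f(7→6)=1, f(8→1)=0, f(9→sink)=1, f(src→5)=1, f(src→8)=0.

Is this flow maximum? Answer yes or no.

Residual path src→8→1→3→7→6→9→sink has bottleneck 1 > 0.
Pushing 1 along it raises the flow to 2, so the given flow is not maximum.

No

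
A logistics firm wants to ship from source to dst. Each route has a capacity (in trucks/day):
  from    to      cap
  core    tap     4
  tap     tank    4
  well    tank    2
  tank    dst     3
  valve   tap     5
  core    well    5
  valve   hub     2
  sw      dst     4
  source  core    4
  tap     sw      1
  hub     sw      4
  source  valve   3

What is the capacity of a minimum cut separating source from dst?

6

Max flow = 6 (via 4 augmenting paths).
In the residual at optimum, the set reachable from source is {core, source, tank, tap, valve, well}.
Cut edges: valve->hub (cap 2), tap->sw (cap 1), tank->dst (cap 3). Sum = 6.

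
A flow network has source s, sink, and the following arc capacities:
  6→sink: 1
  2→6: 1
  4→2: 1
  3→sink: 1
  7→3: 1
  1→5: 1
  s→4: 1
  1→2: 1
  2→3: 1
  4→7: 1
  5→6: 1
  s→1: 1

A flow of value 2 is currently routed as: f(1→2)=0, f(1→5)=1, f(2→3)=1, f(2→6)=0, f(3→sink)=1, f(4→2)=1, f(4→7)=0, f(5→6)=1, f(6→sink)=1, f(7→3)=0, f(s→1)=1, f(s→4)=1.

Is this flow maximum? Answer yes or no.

Yes

Residual reachable from s: {s}; sink is not reachable.
Saturated cut: s→1, s→4 with total capacity 2 = current flow value. Flow is maximum.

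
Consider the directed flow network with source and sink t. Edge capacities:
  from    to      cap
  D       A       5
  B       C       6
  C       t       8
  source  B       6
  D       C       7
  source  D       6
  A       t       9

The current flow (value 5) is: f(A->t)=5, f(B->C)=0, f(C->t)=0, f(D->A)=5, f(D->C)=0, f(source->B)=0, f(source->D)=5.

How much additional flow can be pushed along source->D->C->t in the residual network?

1

Residual capacities along the path: source->D: 1, D->C: 7, C->t: 8.
Minimum is 1.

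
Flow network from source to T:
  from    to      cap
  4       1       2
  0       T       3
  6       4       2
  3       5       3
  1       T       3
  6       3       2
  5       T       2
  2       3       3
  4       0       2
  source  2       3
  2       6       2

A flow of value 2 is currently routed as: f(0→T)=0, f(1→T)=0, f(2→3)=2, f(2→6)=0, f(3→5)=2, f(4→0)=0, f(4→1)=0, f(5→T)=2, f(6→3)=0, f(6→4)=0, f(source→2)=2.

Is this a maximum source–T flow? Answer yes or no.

No

Residual path source→2→6→4→0→T has bottleneck 1 > 0.
Pushing 1 along it raises the flow to 3, so the given flow is not maximum.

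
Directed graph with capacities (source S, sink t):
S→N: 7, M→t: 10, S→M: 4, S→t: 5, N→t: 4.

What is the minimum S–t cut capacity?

Max flow = 13 (via 3 augmenting paths).
In the residual at optimum, the set reachable from S is {N, S}.
Cut edges: S→M (cap 4), S→t (cap 5), N→t (cap 4). Sum = 13.

13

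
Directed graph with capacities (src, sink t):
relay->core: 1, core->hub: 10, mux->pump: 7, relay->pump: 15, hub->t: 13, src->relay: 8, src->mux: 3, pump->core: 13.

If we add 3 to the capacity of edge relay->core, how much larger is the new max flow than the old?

0

Original max flow = 10.
Edge relay->core does not cross the min cut (source side {core, mux, pump, relay, src}), so extra capacity there cannot help.
New max flow = 10. Increase = 0.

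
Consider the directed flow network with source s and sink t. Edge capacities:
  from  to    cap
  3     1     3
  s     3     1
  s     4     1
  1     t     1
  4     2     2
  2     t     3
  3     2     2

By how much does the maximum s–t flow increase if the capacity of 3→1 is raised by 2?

0

Original max flow = 2.
Edge 3→1 does not cross the min cut (source side {s}), so extra capacity there cannot help.
New max flow = 2. Increase = 0.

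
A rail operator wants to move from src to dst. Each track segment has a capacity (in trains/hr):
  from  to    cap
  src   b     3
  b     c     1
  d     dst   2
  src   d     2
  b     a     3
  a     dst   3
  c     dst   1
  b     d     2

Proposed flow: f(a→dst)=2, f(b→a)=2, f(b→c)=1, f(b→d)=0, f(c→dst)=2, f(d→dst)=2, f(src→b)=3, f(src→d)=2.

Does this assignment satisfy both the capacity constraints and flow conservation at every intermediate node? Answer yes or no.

No

Capacity violated on c→dst: flow 2 > capacity 1.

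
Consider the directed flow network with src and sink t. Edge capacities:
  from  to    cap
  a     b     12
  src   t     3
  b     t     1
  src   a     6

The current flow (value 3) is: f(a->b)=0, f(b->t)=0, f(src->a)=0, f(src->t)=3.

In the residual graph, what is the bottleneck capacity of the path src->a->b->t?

Residual capacities along the path: src->a: 6, a->b: 12, b->t: 1.
Minimum is 1.

1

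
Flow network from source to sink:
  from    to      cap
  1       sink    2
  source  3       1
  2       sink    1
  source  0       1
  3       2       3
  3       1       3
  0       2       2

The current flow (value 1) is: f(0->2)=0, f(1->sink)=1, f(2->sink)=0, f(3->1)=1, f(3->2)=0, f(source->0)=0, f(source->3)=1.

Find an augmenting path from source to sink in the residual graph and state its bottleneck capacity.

Residual along source->0->2->sink: source->0: 1, 0->2: 2, 2->sink: 1.
Bottleneck = min = 1.

source->0->2->sink, bottleneck 1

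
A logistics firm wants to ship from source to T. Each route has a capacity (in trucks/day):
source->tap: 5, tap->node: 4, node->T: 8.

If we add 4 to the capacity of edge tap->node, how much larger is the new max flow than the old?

1

Original max flow = 4.
After raising cap(tap->node), augmenting paths through that edge carry 1 more unit.
New max flow = 5. Increase = 1.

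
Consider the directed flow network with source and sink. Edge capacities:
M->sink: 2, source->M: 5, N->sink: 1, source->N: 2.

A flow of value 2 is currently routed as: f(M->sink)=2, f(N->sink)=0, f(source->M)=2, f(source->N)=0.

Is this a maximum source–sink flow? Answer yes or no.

No

Residual path source->N->sink has bottleneck 1 > 0.
Pushing 1 along it raises the flow to 3, so the given flow is not maximum.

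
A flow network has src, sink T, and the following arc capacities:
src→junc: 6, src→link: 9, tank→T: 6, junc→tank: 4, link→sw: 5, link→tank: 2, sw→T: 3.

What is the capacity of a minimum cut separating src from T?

9

Max flow = 9 (via 3 augmenting paths).
In the residual at optimum, the set reachable from src is {junc, link, src, sw}.
Cut edges: link→tank (cap 2), sw→T (cap 3), junc→tank (cap 4). Sum = 9.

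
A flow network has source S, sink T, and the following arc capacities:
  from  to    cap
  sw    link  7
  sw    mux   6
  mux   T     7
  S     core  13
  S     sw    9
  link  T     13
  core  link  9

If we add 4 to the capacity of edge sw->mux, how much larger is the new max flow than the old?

Original max flow = 18.
Edge sw->mux does not cross the min cut (source side {S, core}), so extra capacity there cannot help.
New max flow = 18. Increase = 0.

0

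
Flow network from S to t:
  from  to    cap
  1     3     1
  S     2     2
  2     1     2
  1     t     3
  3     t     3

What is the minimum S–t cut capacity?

2

Max flow = 2 (via 1 augmenting path).
In the residual at optimum, the set reachable from S is {S}.
Cut edges: S->2 (cap 2). Sum = 2.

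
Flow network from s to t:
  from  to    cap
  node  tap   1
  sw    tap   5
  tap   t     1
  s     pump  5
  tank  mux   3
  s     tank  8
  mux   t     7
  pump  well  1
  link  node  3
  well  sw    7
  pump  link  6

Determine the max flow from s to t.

Augment s→tank→mux→t: bottleneck 3. Total 3.
Augment s→pump→link→node→tap→t: bottleneck 1. Total 4.
No augmenting path remains in the residual graph.

4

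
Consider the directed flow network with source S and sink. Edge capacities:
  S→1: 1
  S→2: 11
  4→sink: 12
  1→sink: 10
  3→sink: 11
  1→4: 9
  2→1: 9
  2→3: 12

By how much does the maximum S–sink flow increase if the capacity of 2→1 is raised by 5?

0

Original max flow = 12.
Edge 2→1 does not cross the min cut (source side {S}), so extra capacity there cannot help.
New max flow = 12. Increase = 0.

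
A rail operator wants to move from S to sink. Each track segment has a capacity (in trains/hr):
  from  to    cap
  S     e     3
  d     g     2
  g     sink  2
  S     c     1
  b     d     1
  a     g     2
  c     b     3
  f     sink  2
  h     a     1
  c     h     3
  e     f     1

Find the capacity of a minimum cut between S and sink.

Max flow = 2 (via 2 augmenting paths).
In the residual at optimum, the set reachable from S is {S, e}.
Cut edges: e->f (cap 1), S->c (cap 1). Sum = 2.

2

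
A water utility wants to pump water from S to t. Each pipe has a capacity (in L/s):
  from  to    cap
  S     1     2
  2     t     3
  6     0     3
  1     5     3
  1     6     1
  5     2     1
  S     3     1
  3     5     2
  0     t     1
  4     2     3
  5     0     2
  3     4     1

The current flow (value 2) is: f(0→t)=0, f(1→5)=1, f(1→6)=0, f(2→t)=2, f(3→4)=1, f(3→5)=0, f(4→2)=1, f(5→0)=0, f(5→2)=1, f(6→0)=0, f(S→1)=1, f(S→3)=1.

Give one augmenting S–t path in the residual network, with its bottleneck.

S→1→5→0→t, bottleneck 1

Residual along S→1→5→0→t: S→1: 1, 1→5: 2, 5→0: 2, 0→t: 1.
Bottleneck = min = 1.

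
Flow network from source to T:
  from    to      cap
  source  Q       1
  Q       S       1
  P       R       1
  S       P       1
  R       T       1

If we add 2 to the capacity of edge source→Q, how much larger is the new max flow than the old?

Original max flow = 1.
Even with extra capacity on source→Q, another cut of capacity 1 remains binding.
New max flow = 1. Increase = 0.

0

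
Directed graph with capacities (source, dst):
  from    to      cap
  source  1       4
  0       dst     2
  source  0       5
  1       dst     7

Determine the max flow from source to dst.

Augment source->0->dst: bottleneck 2. Total 2.
Augment source->1->dst: bottleneck 4. Total 6.
No augmenting path remains in the residual graph.

6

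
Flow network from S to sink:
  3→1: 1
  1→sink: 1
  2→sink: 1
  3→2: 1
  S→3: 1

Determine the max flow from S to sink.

Augment S→3→1→sink: bottleneck 1. Total 1.
No augmenting path remains in the residual graph.

1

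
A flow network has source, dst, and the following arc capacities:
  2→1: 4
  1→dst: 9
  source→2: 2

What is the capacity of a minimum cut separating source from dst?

2

Max flow = 2 (via 1 augmenting path).
In the residual at optimum, the set reachable from source is {source}.
Cut edges: source→2 (cap 2). Sum = 2.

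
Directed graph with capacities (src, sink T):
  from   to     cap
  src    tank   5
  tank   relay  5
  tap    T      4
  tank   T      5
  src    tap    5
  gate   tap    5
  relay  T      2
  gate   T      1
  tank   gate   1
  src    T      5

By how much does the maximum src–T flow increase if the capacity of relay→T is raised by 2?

Original max flow = 14.
Edge relay→T does not cross the min cut (source side {src, tap}), so extra capacity there cannot help.
New max flow = 14. Increase = 0.

0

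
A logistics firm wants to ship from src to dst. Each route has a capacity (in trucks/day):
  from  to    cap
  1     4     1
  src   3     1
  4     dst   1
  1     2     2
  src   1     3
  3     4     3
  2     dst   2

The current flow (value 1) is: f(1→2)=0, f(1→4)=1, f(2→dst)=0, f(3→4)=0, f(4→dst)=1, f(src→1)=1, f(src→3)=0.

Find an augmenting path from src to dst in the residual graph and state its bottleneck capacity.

Residual along src→1→2→dst: src→1: 2, 1→2: 2, 2→dst: 2.
Bottleneck = min = 2.

src→1→2→dst, bottleneck 2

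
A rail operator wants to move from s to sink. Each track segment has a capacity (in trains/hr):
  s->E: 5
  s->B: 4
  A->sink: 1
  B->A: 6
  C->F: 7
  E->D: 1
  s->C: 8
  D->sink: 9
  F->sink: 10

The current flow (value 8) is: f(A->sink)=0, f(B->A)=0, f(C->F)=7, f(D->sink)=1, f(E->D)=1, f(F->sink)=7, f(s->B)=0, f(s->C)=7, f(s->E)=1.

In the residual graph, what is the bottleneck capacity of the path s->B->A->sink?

1

Residual capacities along the path: s->B: 4, B->A: 6, A->sink: 1.
Minimum is 1.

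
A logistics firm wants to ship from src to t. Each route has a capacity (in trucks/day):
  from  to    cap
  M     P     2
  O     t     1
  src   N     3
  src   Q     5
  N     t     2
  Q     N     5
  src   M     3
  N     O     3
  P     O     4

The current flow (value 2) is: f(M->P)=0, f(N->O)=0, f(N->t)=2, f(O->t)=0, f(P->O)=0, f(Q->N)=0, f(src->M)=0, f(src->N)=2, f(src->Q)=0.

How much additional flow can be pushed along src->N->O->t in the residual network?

1

Residual capacities along the path: src->N: 1, N->O: 3, O->t: 1.
Minimum is 1.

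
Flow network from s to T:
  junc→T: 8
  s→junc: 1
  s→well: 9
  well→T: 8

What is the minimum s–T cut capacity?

9

Max flow = 9 (via 2 augmenting paths).
In the residual at optimum, the set reachable from s is {s, well}.
Cut edges: s→junc (cap 1), well→T (cap 8). Sum = 9.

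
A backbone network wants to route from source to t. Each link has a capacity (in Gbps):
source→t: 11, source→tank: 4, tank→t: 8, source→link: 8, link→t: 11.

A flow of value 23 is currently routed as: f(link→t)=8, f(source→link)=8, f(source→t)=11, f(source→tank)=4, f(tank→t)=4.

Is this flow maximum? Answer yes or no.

Residual reachable from source: {source}; t is not reachable.
Saturated cut: source→tank, source→link, source→t with total capacity 23 = current flow value. Flow is maximum.

Yes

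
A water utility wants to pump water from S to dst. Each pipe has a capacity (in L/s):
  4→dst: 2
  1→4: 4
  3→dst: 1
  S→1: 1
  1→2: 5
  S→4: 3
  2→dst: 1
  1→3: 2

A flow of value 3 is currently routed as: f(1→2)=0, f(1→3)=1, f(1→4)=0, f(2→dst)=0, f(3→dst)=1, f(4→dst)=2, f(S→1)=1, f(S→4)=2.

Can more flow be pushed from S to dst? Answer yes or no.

No

Residual reachable from S: {4, S}; dst is not reachable.
Saturated cut: S→1, 4→dst with total capacity 3 = current flow value. Flow is maximum.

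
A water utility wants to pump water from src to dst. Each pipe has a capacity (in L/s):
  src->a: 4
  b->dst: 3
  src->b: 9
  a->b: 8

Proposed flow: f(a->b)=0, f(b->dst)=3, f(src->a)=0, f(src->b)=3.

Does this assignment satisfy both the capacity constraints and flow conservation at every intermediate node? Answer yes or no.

Yes

Every edge has 0 ≤ f(e) ≤ cap(e).
At each intermediate node, inflow equals outflow.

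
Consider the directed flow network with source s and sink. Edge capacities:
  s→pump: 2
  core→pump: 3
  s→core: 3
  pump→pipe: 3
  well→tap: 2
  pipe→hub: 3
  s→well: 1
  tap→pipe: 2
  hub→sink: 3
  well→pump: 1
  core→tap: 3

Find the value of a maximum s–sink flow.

3

Augment s→pump→pipe→hub→sink: bottleneck 2. Total 2.
Augment s→core→tap→pipe→hub→sink: bottleneck 1. Total 3.
No augmenting path remains in the residual graph.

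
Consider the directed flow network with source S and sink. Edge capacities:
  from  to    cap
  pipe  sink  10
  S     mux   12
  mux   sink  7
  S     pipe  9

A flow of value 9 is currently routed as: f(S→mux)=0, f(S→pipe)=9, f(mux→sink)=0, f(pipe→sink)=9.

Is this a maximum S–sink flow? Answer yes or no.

No

Residual path S→mux→sink has bottleneck 7 > 0.
Pushing 7 along it raises the flow to 16, so the given flow is not maximum.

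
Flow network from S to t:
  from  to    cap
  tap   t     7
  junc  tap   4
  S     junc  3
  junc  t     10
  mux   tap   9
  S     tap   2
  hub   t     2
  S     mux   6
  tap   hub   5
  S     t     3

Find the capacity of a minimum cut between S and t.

Max flow = 14 (via 5 augmenting paths).
In the residual at optimum, the set reachable from S is {S}.
Cut edges: S→junc (cap 3), S→mux (cap 6), S→tap (cap 2), S→t (cap 3). Sum = 14.

14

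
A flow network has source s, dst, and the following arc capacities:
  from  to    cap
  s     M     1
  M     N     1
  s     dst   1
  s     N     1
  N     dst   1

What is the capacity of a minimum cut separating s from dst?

2

Max flow = 2 (via 2 augmenting paths).
In the residual at optimum, the set reachable from s is {M, N, s}.
Cut edges: s→dst (cap 1), N→dst (cap 1). Sum = 2.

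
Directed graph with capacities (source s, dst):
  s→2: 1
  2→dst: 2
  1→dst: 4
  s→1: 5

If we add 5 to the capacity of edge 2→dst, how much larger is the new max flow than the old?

0

Original max flow = 5.
Edge 2→dst does not cross the min cut (source side {1, s}), so extra capacity there cannot help.
New max flow = 5. Increase = 0.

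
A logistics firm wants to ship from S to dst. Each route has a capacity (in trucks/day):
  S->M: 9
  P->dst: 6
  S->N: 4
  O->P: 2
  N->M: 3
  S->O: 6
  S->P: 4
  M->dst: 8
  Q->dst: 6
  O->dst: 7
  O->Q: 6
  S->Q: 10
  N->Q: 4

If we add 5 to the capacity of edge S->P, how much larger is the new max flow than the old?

2

Original max flow = 24.
After raising cap(S->P), augmenting paths through that edge carry 2 more units.
New max flow = 26. Increase = 2.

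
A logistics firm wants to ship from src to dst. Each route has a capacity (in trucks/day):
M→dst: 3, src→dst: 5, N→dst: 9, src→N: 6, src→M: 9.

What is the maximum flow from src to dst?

Augment src→dst: bottleneck 5. Total 5.
Augment src→N→dst: bottleneck 6. Total 11.
Augment src→M→dst: bottleneck 3. Total 14.
No augmenting path remains in the residual graph.

14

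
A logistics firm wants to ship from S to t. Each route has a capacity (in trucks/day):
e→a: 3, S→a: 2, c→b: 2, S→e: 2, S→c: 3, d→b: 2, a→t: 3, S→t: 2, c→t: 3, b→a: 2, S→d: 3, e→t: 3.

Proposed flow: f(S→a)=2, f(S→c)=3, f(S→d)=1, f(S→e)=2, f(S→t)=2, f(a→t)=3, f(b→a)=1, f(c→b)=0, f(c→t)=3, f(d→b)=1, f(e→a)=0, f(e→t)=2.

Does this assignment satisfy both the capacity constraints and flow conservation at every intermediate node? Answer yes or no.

Every edge has 0 ≤ f(e) ≤ cap(e).
At each intermediate node, inflow equals outflow.

Yes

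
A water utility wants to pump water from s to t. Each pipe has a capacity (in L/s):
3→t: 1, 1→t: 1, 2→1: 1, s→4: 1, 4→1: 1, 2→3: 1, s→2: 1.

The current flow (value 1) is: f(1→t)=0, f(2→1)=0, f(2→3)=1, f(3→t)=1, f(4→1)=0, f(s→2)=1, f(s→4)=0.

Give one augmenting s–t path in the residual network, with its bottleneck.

s→4→1→t, bottleneck 1

Residual along s→4→1→t: s→4: 1, 4→1: 1, 1→t: 1.
Bottleneck = min = 1.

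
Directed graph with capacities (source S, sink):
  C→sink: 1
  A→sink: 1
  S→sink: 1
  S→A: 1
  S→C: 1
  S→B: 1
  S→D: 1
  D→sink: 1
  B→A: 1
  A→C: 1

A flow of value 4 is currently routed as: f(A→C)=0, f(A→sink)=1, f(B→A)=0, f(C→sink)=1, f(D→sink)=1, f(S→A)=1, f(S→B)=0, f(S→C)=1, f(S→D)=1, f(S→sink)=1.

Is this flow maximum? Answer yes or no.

Yes

Residual reachable from S: {A, B, C, S}; sink is not reachable.
Saturated cut: S→D, S→sink, A→sink, C→sink with total capacity 4 = current flow value. Flow is maximum.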